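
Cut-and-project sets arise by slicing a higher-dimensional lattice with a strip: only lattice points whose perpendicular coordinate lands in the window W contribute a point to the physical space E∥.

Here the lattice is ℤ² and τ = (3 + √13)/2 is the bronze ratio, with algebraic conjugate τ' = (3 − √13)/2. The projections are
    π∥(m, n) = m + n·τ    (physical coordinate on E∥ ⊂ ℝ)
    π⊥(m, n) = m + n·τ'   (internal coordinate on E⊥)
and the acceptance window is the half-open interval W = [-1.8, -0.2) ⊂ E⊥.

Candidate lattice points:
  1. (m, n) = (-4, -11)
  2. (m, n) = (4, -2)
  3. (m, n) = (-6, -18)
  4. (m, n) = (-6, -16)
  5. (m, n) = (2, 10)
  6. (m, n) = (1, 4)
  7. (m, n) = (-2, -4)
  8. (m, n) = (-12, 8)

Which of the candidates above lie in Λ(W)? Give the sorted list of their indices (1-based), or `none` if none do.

Compute τ' = (3−√13)/2 = -0.302776, so π⊥(m,n) = m -0.302776·n.
candidate 1: (m,n)=(-4,-11) → π∥ = -4-11·τ ≈ -40.330532, π⊥ = -4-11·τ' ≈ -0.669468 ∈ [-1.8, -0.2) ⇒ IN Λ
candidate 2: (m,n)=(4,-2) → π∥ = 4-2·τ ≈ -2.605551, π⊥ = 4-2·τ' ≈ 4.605551 ∉ [-1.8, -0.2) ⇒ out
candidate 3: (m,n)=(-6,-18) → π∥ = -6-18·τ ≈ -65.449961, π⊥ = -6-18·τ' ≈ -0.550039 ∈ [-1.8, -0.2) ⇒ IN Λ
candidate 4: (m,n)=(-6,-16) → π∥ = -6-16·τ ≈ -58.844410, π⊥ = -6-16·τ' ≈ -1.155590 ∈ [-1.8, -0.2) ⇒ IN Λ
candidate 5: (m,n)=(2,10) → π∥ = 2+10·τ ≈ 35.027756, π⊥ = 2+10·τ' ≈ -1.027756 ∈ [-1.8, -0.2) ⇒ IN Λ
candidate 6: (m,n)=(1,4) → π∥ = 1+4·τ ≈ 14.211103, π⊥ = 1+4·τ' ≈ -0.211103 ∈ [-1.8, -0.2) ⇒ IN Λ
candidate 7: (m,n)=(-2,-4) → π∥ = -2-4·τ ≈ -15.211103, π⊥ = -2-4·τ' ≈ -0.788897 ∈ [-1.8, -0.2) ⇒ IN Λ
candidate 8: (m,n)=(-12,8) → π∥ = -12+8·τ ≈ 14.422205, π⊥ = -12+8·τ' ≈ -14.422205 ∉ [-1.8, -0.2) ⇒ out

1, 3, 4, 5, 6, 7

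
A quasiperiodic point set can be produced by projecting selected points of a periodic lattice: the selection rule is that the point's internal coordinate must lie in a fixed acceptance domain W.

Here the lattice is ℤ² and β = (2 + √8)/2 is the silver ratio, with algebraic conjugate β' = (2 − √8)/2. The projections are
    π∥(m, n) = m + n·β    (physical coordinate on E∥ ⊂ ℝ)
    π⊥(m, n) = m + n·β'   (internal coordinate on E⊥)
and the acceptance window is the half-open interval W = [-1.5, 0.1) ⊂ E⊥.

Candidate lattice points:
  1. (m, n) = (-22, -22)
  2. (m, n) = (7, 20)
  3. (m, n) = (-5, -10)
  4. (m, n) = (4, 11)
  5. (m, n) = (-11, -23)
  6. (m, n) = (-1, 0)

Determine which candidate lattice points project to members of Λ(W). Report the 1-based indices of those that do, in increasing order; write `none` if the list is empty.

2, 3, 4, 5, 6

Numerically β ≈ 2.4142 and β' = −1/β ≈ -0.4142.
#1 (-22,-22): internal coord -22 + (-22)·β' = -12.8873; -12.8873 ∉ [-1.5, 0.1) → out
#2 (7,20): internal coord 7 + (20)·β' = -1.2843; -1.2843 ∈ [-1.5, 0.1) → IN Λ
#3 (-5,-10): internal coord -5 + (-10)·β' = -0.8579; -0.8579 ∈ [-1.5, 0.1) → IN Λ
#4 (4,11): internal coord 4 + (11)·β' = -0.5563; -0.5563 ∈ [-1.5, 0.1) → IN Λ
#5 (-11,-23): internal coord -11 + (-23)·β' = -1.4731; -1.4731 ∈ [-1.5, 0.1) → IN Λ
#6 (-1,0): internal coord -1 + (0)·β' = -1.0000; -1.0000 ∈ [-1.5, 0.1) → IN Λ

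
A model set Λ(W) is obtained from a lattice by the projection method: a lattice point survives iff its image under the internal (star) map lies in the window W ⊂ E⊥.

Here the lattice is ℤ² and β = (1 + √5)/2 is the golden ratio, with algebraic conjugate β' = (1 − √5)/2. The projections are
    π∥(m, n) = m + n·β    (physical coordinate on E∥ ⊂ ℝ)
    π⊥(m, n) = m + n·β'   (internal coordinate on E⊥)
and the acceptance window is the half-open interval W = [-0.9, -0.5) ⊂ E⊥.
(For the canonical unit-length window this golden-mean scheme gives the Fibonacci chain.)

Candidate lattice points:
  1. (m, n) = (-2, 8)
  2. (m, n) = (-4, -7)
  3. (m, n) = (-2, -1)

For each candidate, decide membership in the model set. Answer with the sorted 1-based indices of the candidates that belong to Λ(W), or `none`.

none

Numerically β ≈ 1.6180 and β' = −1/β ≈ -0.6180.
[1] lift (-2,8): star map gives -6.9443; window check -0.9 ≤ -6.9443 < -0.5 is false → out
[2] lift (-4,-7): star map gives 0.3262; window check -0.9 ≤ 0.3262 < -0.5 is false → out
[3] lift (-2,-1): star map gives -1.3820; window check -0.9 ≤ -1.3820 < -0.5 is false → out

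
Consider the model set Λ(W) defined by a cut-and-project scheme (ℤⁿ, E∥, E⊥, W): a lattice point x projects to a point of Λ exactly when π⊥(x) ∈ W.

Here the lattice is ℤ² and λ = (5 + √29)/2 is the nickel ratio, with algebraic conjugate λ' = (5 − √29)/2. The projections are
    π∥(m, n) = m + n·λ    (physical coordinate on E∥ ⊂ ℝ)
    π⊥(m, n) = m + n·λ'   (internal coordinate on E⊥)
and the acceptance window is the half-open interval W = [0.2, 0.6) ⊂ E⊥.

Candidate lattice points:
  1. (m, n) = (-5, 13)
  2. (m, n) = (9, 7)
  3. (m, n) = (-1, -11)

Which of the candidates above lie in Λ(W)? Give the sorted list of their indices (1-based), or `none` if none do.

λ' = (5−√29)/2 ≈ -0.192582.
[1] lift (-5,13): star map gives -7.503571; window check 0.2 ≤ -7.503571 < 0.6 is false → out
[2] lift (9,7): star map gives 7.651923; window check 0.2 ≤ 7.651923 < 0.6 is false → out
[3] lift (-1,-11): star map gives 1.118406; window check 0.2 ≤ 1.118406 < 0.6 is false → out

none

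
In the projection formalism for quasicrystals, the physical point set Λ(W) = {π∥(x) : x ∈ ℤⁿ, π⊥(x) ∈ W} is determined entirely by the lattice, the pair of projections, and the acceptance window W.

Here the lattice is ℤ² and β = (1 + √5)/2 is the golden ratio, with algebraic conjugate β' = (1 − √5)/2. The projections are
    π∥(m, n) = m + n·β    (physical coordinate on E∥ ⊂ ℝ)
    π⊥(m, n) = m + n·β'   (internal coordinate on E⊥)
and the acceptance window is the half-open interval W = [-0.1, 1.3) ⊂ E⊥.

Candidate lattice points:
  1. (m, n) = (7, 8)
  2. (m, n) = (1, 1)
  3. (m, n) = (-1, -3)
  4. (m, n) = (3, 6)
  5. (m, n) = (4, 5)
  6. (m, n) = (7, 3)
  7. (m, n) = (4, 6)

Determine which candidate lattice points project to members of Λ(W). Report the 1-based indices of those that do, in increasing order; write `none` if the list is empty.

β' = (1−√5)/2 ≈ -0.618034.
[1] lift (7,8): star map gives 2.055728; window check -0.1 ≤ 2.055728 < 1.3 is false → out
[2] lift (1,1): star map gives 0.381966; window check -0.1 ≤ 0.381966 < 1.3 is true → IN Λ
[3] lift (-1,-3): star map gives 0.854102; window check -0.1 ≤ 0.854102 < 1.3 is true → IN Λ
[4] lift (3,6): star map gives -0.708204; window check -0.1 ≤ -0.708204 < 1.3 is false → out
[5] lift (4,5): star map gives 0.909830; window check -0.1 ≤ 0.909830 < 1.3 is true → IN Λ
[6] lift (7,3): star map gives 5.145898; window check -0.1 ≤ 5.145898 < 1.3 is false → out
[7] lift (4,6): star map gives 0.291796; window check -0.1 ≤ 0.291796 < 1.3 is true → IN Λ

2, 3, 5, 7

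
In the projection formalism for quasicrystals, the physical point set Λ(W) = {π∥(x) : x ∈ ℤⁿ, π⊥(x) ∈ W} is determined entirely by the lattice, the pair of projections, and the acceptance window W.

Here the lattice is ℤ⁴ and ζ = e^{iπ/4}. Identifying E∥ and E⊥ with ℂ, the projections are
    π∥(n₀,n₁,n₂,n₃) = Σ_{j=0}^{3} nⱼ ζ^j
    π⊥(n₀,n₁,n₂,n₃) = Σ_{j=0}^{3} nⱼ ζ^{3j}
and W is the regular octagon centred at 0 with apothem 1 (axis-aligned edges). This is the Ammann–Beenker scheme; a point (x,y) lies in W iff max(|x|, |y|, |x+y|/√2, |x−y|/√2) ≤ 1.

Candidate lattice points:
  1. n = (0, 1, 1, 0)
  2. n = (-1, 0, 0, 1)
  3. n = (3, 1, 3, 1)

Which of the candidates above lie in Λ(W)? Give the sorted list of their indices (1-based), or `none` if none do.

With ζ = e^{iπ/4} the internal vectors are ζ^0,ζ^3,ζ^6,ζ^9.
#1 (0, 1, 1, 0): internal (-0.707107, -0.292893); octagon support 0.707107 vs apothem 1 → ∈ W
#2 (-1, 0, 0, 1): internal (-0.292893, 0.707107); octagon support 0.707107 vs apothem 1 → ∈ W
#3 (3, 1, 3, 1): internal (3.000000, -1.585786); octagon support 3.242641 vs apothem 1 → ∉ W

1, 2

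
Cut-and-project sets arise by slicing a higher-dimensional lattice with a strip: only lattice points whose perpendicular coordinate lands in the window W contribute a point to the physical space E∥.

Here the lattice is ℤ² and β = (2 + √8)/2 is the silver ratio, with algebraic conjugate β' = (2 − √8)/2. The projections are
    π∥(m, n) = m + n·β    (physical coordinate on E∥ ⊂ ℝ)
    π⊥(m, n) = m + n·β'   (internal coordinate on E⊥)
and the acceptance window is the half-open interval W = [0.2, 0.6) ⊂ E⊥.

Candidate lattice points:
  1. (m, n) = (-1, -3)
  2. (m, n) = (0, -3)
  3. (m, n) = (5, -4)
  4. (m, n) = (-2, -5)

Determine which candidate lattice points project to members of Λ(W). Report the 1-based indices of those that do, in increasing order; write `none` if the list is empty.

β' = (2−√8)/2 ≈ -0.414214.
candidate 1: (m,n)=(-1,-3) → π∥ = -1-3·β ≈ -8.242641, π⊥ = -1-3·β' ≈ 0.242641 ∈ [0.2, 0.6) ⇒ IN Λ
candidate 2: (m,n)=(0,-3) → π∥ = 0-3·β ≈ -7.242641, π⊥ = 0-3·β' ≈ 1.242641 ∉ [0.2, 0.6) ⇒ out
candidate 3: (m,n)=(5,-4) → π∥ = 5-4·β ≈ -4.656854, π⊥ = 5-4·β' ≈ 6.656854 ∉ [0.2, 0.6) ⇒ out
candidate 4: (m,n)=(-2,-5) → π∥ = -2-5·β ≈ -14.071068, π⊥ = -2-5·β' ≈ 0.071068 ∉ [0.2, 0.6) ⇒ out

1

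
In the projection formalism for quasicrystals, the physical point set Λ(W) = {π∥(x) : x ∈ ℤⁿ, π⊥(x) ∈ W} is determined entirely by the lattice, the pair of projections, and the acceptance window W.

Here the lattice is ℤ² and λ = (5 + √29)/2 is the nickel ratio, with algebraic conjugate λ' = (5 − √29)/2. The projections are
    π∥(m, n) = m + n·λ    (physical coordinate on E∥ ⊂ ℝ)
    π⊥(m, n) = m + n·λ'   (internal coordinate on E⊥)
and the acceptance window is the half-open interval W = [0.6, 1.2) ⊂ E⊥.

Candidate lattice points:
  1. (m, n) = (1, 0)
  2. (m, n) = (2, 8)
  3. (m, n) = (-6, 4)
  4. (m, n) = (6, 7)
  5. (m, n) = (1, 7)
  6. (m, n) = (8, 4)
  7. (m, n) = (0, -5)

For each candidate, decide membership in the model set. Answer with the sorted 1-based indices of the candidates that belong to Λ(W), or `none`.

λ' = (5−√29)/2 ≈ -0.1926.
candidate 1: (m,n)=(1,0) → π∥ = 1+0·λ ≈ 1.0000, π⊥ = 1+0·λ' ≈ 1.0000 ∈ [0.6, 1.2) ⇒ IN Λ
candidate 2: (m,n)=(2,8) → π∥ = 2+8·λ ≈ 43.5407, π⊥ = 2+8·λ' ≈ 0.4593 ∉ [0.6, 1.2) ⇒ out
candidate 3: (m,n)=(-6,4) → π∥ = -6+4·λ ≈ 14.7703, π⊥ = -6+4·λ' ≈ -6.7703 ∉ [0.6, 1.2) ⇒ out
candidate 4: (m,n)=(6,7) → π∥ = 6+7·λ ≈ 42.3481, π⊥ = 6+7·λ' ≈ 4.6519 ∉ [0.6, 1.2) ⇒ out
candidate 5: (m,n)=(1,7) → π∥ = 1+7·λ ≈ 37.3481, π⊥ = 1+7·λ' ≈ -0.3481 ∉ [0.6, 1.2) ⇒ out
candidate 6: (m,n)=(8,4) → π∥ = 8+4·λ ≈ 28.7703, π⊥ = 8+4·λ' ≈ 7.2297 ∉ [0.6, 1.2) ⇒ out
candidate 7: (m,n)=(0,-5) → π∥ = 0-5·λ ≈ -25.9629, π⊥ = 0-5·λ' ≈ 0.9629 ∈ [0.6, 1.2) ⇒ IN Λ

1, 7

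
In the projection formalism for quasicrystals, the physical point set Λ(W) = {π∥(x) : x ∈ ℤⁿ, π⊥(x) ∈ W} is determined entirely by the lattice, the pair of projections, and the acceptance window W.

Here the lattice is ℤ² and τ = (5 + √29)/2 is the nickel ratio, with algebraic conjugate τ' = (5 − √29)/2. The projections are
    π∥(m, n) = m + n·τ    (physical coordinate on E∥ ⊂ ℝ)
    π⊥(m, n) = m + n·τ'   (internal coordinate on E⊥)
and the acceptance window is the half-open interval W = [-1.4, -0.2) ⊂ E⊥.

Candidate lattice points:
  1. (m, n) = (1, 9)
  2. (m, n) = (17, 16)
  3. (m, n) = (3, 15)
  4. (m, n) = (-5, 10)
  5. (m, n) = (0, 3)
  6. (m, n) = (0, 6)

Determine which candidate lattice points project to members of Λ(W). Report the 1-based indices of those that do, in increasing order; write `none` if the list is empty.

1, 5, 6

Compute τ' = (5−√29)/2 = -0.19258, so π⊥(m,n) = m -0.19258·n.
candidate 1: (m,n)=(1,9) → π∥ = 1+9·τ ≈ 47.73324, π⊥ = 1+9·τ' ≈ -0.73324 ∈ [-1.4, -0.2) ⇒ IN Λ
candidate 2: (m,n)=(17,16) → π∥ = 17+16·τ ≈ 100.08132, π⊥ = 17+16·τ' ≈ 13.91868 ∉ [-1.4, -0.2) ⇒ out
candidate 3: (m,n)=(3,15) → π∥ = 3+15·τ ≈ 80.88874, π⊥ = 3+15·τ' ≈ 0.11126 ∉ [-1.4, -0.2) ⇒ out
candidate 4: (m,n)=(-5,10) → π∥ = -5+10·τ ≈ 46.92582, π⊥ = -5+10·τ' ≈ -6.92582 ∉ [-1.4, -0.2) ⇒ out
candidate 5: (m,n)=(0,3) → π∥ = 0+3·τ ≈ 15.57775, π⊥ = 0+3·τ' ≈ -0.57775 ∈ [-1.4, -0.2) ⇒ IN Λ
candidate 6: (m,n)=(0,6) → π∥ = 0+6·τ ≈ 31.15549, π⊥ = 0+6·τ' ≈ -1.15549 ∈ [-1.4, -0.2) ⇒ IN Λ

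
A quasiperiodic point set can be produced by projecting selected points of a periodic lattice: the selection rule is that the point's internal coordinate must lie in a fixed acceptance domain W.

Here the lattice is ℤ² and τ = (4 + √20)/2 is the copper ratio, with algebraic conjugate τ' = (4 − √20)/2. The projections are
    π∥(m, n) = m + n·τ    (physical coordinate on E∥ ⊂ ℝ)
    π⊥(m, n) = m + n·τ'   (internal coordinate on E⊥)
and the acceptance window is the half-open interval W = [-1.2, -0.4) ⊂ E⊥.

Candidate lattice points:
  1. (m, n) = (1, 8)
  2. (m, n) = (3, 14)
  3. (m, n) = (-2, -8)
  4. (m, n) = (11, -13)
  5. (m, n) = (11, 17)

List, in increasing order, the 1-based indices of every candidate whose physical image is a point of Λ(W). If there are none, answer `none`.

τ' = (4−√20)/2 ≈ -0.2361.
candidate 1: (m,n)=(1,8) → π∥ = 1+8·τ ≈ 34.8885, π⊥ = 1+8·τ' ≈ -0.8885 ∈ [-1.2, -0.4) ⇒ IN Λ
candidate 2: (m,n)=(3,14) → π∥ = 3+14·τ ≈ 62.3050, π⊥ = 3+14·τ' ≈ -0.3050 ∉ [-1.2, -0.4) ⇒ out
candidate 3: (m,n)=(-2,-8) → π∥ = -2-8·τ ≈ -35.8885, π⊥ = -2-8·τ' ≈ -0.1115 ∉ [-1.2, -0.4) ⇒ out
candidate 4: (m,n)=(11,-13) → π∥ = 11-13·τ ≈ -44.0689, π⊥ = 11-13·τ' ≈ 14.0689 ∉ [-1.2, -0.4) ⇒ out
candidate 5: (m,n)=(11,17) → π∥ = 11+17·τ ≈ 83.0132, π⊥ = 11+17·τ' ≈ 6.9868 ∉ [-1.2, -0.4) ⇒ out

1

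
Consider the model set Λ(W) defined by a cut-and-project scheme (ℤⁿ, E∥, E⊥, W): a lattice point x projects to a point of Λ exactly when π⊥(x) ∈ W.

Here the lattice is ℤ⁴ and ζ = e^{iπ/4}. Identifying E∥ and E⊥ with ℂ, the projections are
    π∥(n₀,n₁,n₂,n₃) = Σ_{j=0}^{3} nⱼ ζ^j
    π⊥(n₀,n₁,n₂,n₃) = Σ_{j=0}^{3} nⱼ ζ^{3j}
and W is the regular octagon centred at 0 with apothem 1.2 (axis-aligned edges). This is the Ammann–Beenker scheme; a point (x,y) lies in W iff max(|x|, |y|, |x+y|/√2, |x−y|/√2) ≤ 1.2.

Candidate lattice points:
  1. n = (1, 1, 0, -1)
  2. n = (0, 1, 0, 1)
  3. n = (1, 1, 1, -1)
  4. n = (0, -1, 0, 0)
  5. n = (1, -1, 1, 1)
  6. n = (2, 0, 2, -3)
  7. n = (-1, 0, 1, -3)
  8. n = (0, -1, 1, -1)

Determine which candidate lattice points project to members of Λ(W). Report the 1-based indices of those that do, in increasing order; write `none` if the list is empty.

With ζ = e^{iπ/4} the internal vectors are ζ^0,ζ^3,ζ^6,ζ^9.
candidate 1: n = (1, 1, 0, -1) → π⊥ ≈ (-0.41421, +0.00000); max(|x|,|y|,|x±y|/√2) = 0.41421 ≤ 1.2 ⇒ ∈ W
candidate 2: n = (0, 1, 0, 1) → π⊥ ≈ (+0.00000, +1.41421); max(|x|,|y|,|x±y|/√2) = 1.41421 > 1.2 ⇒ ∉ W
candidate 3: n = (1, 1, 1, -1) → π⊥ ≈ (-0.41421, -1.00000); max(|x|,|y|,|x±y|/√2) = 1.00000 ≤ 1.2 ⇒ ∈ W
candidate 4: n = (0, -1, 0, 0) → π⊥ ≈ (+0.70711, -0.70711); max(|x|,|y|,|x±y|/√2) = 1.00000 ≤ 1.2 ⇒ ∈ W
candidate 5: n = (1, -1, 1, 1) → π⊥ ≈ (+2.41421, -1.00000); max(|x|,|y|,|x±y|/√2) = 2.41421 > 1.2 ⇒ ∉ W
candidate 6: n = (2, 0, 2, -3) → π⊥ ≈ (-0.12132, -4.12132); max(|x|,|y|,|x±y|/√2) = 4.12132 > 1.2 ⇒ ∉ W
candidate 7: n = (-1, 0, 1, -3) → π⊥ ≈ (-3.12132, -3.12132); max(|x|,|y|,|x±y|/√2) = 4.41421 > 1.2 ⇒ ∉ W
candidate 8: n = (0, -1, 1, -1) → π⊥ ≈ (+0.00000, -2.41421); max(|x|,|y|,|x±y|/√2) = 2.41421 > 1.2 ⇒ ∉ W

1, 3, 4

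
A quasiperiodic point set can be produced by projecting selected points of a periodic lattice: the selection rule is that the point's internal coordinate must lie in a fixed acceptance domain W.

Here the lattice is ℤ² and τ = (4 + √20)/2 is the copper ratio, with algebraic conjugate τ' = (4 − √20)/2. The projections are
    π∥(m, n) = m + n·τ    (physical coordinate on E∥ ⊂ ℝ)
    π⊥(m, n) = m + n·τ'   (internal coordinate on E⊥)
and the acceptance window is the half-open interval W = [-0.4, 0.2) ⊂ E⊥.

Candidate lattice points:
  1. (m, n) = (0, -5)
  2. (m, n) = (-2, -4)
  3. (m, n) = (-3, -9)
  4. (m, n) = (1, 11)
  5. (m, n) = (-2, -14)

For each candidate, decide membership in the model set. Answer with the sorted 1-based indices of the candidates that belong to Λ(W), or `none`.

none

Numerically τ ≈ 4.236068 and τ' = −1/τ ≈ -0.236068.
[1] lift (0,-5): star map gives 1.180340; window check -0.4 ≤ 1.180340 < 0.2 is false → out
[2] lift (-2,-4): star map gives -1.055728; window check -0.4 ≤ -1.055728 < 0.2 is false → out
[3] lift (-3,-9): star map gives -0.875388; window check -0.4 ≤ -0.875388 < 0.2 is false → out
[4] lift (1,11): star map gives -1.596748; window check -0.4 ≤ -1.596748 < 0.2 is false → out
[5] lift (-2,-14): star map gives 1.304952; window check -0.4 ≤ 1.304952 < 0.2 is false → out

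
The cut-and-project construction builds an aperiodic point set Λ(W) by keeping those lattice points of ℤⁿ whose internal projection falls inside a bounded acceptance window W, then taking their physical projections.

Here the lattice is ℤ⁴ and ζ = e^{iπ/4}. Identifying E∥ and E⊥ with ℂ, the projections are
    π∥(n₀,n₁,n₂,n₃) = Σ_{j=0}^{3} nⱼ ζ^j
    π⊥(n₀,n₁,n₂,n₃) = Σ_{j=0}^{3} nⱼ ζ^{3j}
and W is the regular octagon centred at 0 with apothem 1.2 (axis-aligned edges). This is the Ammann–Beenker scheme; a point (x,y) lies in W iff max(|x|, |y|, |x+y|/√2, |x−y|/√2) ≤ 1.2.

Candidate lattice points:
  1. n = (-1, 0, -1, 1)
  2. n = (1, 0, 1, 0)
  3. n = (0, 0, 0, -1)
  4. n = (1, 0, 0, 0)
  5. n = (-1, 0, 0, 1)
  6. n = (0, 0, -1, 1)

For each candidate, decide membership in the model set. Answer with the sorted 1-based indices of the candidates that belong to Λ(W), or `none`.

π⊥(n) = n₀ + n₁ζ³ + n₂ζ⁶ + n₃ζ⁹ where ζ = e^{iπ/4}.
candidate 1: n = (-1, 0, -1, 1) → π⊥ ≈ (-0.29289, +1.70711); max(|x|,|y|,|x±y|/√2) = 1.70711 > 1.2 ⇒ ∉ W
candidate 2: n = (1, 0, 1, 0) → π⊥ ≈ (+1.00000, -1.00000); max(|x|,|y|,|x±y|/√2) = 1.41421 > 1.2 ⇒ ∉ W
candidate 3: n = (0, 0, 0, -1) → π⊥ ≈ (-0.70711, -0.70711); max(|x|,|y|,|x±y|/√2) = 1.00000 ≤ 1.2 ⇒ ∈ W
candidate 4: n = (1, 0, 0, 0) → π⊥ ≈ (+1.00000, +0.00000); max(|x|,|y|,|x±y|/√2) = 1.00000 ≤ 1.2 ⇒ ∈ W
candidate 5: n = (-1, 0, 0, 1) → π⊥ ≈ (-0.29289, +0.70711); max(|x|,|y|,|x±y|/√2) = 0.70711 ≤ 1.2 ⇒ ∈ W
candidate 6: n = (0, 0, -1, 1) → π⊥ ≈ (+0.70711, +1.70711); max(|x|,|y|,|x±y|/√2) = 1.70711 > 1.2 ⇒ ∉ W

3, 4, 5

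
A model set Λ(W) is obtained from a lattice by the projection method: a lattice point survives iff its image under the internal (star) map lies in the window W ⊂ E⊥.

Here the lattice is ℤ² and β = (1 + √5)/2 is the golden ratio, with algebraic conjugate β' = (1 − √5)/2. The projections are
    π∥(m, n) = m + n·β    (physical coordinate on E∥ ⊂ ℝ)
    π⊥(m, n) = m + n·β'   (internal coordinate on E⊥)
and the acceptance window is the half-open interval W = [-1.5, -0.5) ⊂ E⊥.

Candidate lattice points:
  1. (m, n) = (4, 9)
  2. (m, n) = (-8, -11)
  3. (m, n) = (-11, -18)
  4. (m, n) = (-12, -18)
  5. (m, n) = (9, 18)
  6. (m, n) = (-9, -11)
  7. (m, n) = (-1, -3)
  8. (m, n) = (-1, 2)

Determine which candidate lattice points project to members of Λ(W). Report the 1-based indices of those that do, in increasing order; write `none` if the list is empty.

2, 4

Compute β' = (1−√5)/2 = -0.61803, so π⊥(m,n) = m -0.61803·n.
candidate 1: (m,n)=(4,9) → π∥ = 4+9·β ≈ 18.56231, π⊥ = 4+9·β' ≈ -1.56231 ∉ [-1.5, -0.5) ⇒ out
candidate 2: (m,n)=(-8,-11) → π∥ = -8-11·β ≈ -25.79837, π⊥ = -8-11·β' ≈ -1.20163 ∈ [-1.5, -0.5) ⇒ IN Λ
candidate 3: (m,n)=(-11,-18) → π∥ = -11-18·β ≈ -40.12461, π⊥ = -11-18·β' ≈ 0.12461 ∉ [-1.5, -0.5) ⇒ out
candidate 4: (m,n)=(-12,-18) → π∥ = -12-18·β ≈ -41.12461, π⊥ = -12-18·β' ≈ -0.87539 ∈ [-1.5, -0.5) ⇒ IN Λ
candidate 5: (m,n)=(9,18) → π∥ = 9+18·β ≈ 38.12461, π⊥ = 9+18·β' ≈ -2.12461 ∉ [-1.5, -0.5) ⇒ out
candidate 6: (m,n)=(-9,-11) → π∥ = -9-11·β ≈ -26.79837, π⊥ = -9-11·β' ≈ -2.20163 ∉ [-1.5, -0.5) ⇒ out
candidate 7: (m,n)=(-1,-3) → π∥ = -1-3·β ≈ -5.85410, π⊥ = -1-3·β' ≈ 0.85410 ∉ [-1.5, -0.5) ⇒ out
candidate 8: (m,n)=(-1,2) → π∥ = -1+2·β ≈ 2.23607, π⊥ = -1+2·β' ≈ -2.23607 ∉ [-1.5, -0.5) ⇒ out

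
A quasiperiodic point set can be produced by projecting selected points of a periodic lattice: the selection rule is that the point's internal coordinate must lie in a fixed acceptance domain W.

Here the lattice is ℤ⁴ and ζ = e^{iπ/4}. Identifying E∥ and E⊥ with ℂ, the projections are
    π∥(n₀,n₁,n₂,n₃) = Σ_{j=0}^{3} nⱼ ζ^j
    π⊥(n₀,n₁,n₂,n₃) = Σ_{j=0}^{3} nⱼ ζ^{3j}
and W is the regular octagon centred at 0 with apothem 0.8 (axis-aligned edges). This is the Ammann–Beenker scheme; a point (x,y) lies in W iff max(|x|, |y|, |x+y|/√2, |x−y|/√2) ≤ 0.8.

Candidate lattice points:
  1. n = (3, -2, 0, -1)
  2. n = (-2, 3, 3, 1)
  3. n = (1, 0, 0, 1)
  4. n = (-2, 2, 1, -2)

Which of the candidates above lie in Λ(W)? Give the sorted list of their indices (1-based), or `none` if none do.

π⊥(n) = n₀ + n₁ζ³ + n₂ζ⁶ + n₃ζ⁹ where ζ = e^{iπ/4}.
candidate 1: n = (3, -2, 0, -1) → π⊥ ≈ (+3.7071, -2.1213); max(|x|,|y|,|x±y|/√2) = 4.1213 > 0.8 ⇒ ∉ W
candidate 2: n = (-2, 3, 3, 1) → π⊥ ≈ (-3.4142, -0.1716); max(|x|,|y|,|x±y|/√2) = 3.4142 > 0.8 ⇒ ∉ W
candidate 3: n = (1, 0, 0, 1) → π⊥ ≈ (+1.7071, +0.7071); max(|x|,|y|,|x±y|/√2) = 1.7071 > 0.8 ⇒ ∉ W
candidate 4: n = (-2, 2, 1, -2) → π⊥ ≈ (-4.8284, -1.0000); max(|x|,|y|,|x±y|/√2) = 4.8284 > 0.8 ⇒ ∉ W

none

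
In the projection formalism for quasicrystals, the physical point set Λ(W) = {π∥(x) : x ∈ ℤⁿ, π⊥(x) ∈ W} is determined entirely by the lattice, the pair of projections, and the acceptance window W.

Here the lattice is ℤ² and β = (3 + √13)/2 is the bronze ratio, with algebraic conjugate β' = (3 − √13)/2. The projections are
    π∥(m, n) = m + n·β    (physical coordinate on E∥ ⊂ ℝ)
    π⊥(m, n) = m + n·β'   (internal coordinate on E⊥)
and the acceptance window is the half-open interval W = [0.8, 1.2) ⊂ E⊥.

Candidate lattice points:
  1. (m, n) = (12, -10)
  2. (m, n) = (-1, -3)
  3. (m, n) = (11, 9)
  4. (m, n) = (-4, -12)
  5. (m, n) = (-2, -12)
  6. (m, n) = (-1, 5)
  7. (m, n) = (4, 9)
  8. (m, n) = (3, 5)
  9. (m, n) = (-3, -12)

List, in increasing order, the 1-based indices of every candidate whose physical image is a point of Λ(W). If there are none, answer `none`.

none

β' = (3−√13)/2 ≈ -0.30278.
#1 (12,-10): internal coord 12 + (-10)·β' = +15.02776; +15.02776 ∉ [0.8, 1.2) → out
#2 (-1,-3): internal coord -1 + (-3)·β' = -0.09167; -0.09167 ∉ [0.8, 1.2) → out
#3 (11,9): internal coord 11 + (9)·β' = +8.27502; +8.27502 ∉ [0.8, 1.2) → out
#4 (-4,-12): internal coord -4 + (-12)·β' = -0.36669; -0.36669 ∉ [0.8, 1.2) → out
#5 (-2,-12): internal coord -2 + (-12)·β' = +1.63331; +1.63331 ∉ [0.8, 1.2) → out
#6 (-1,5): internal coord -1 + (5)·β' = -2.51388; -2.51388 ∉ [0.8, 1.2) → out
#7 (4,9): internal coord 4 + (9)·β' = +1.27502; +1.27502 ∉ [0.8, 1.2) → out
#8 (3,5): internal coord 3 + (5)·β' = +1.48612; +1.48612 ∉ [0.8, 1.2) → out
#9 (-3,-12): internal coord -3 + (-12)·β' = +0.63331; +0.63331 ∉ [0.8, 1.2) → out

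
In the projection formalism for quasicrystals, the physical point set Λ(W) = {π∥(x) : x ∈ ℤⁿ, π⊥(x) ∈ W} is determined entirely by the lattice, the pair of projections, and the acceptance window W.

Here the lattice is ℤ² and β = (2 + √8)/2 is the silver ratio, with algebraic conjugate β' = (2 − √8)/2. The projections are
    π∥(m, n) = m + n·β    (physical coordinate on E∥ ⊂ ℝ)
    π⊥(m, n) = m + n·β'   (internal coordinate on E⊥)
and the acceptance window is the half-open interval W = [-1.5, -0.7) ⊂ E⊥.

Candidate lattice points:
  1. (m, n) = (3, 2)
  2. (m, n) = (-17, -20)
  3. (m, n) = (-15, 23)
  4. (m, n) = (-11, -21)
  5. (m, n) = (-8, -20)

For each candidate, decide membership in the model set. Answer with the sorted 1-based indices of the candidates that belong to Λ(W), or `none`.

Compute β' = (2−√8)/2 = -0.41421, so π⊥(m,n) = m -0.41421·n.
[1] lift (3,2): star map gives 2.17157; window check -1.5 ≤ 2.17157 < -0.7 is false → out
[2] lift (-17,-20): star map gives -8.71573; window check -1.5 ≤ -8.71573 < -0.7 is false → out
[3] lift (-15,23): star map gives -24.52691; window check -1.5 ≤ -24.52691 < -0.7 is false → out
[4] lift (-11,-21): star map gives -2.30152; window check -1.5 ≤ -2.30152 < -0.7 is false → out
[5] lift (-8,-20): star map gives 0.28427; window check -1.5 ≤ 0.28427 < -0.7 is false → out

none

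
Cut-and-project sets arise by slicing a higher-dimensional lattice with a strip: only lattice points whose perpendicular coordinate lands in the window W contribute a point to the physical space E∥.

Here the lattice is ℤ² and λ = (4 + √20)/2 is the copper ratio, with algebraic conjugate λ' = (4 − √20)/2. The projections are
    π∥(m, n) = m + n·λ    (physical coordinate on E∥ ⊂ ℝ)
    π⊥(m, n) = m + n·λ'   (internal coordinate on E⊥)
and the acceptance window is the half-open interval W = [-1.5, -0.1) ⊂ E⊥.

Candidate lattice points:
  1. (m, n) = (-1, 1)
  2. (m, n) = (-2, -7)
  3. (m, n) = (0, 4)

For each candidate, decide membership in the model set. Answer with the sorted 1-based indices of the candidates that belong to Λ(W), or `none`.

1, 2, 3

Numerically λ ≈ 4.2361 and λ' = −1/λ ≈ -0.2361.
[1] lift (-1,1): star map gives -1.2361; window check -1.5 ≤ -1.2361 < -0.1 is true → IN Λ
[2] lift (-2,-7): star map gives -0.3475; window check -1.5 ≤ -0.3475 < -0.1 is true → IN Λ
[3] lift (0,4): star map gives -0.9443; window check -1.5 ≤ -0.9443 < -0.1 is true → IN Λ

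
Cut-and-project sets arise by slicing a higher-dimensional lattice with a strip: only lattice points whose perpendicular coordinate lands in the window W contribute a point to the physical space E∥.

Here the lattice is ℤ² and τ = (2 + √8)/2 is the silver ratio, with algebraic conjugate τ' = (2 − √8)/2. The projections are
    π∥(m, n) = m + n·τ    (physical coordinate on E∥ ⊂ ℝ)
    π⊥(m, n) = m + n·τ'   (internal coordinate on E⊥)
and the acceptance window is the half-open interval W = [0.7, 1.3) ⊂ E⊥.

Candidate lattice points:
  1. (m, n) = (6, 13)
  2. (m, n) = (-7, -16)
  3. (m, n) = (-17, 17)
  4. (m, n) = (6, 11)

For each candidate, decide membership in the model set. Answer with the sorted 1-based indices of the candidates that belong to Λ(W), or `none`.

Numerically τ ≈ 2.41421 and τ' = −1/τ ≈ -0.41421.
candidate 1: (m,n)=(6,13) → π∥ = 6+13·τ ≈ 37.38478, π⊥ = 6+13·τ' ≈ 0.61522 ∉ [0.7, 1.3) ⇒ out
candidate 2: (m,n)=(-7,-16) → π∥ = -7-16·τ ≈ -45.62742, π⊥ = -7-16·τ' ≈ -0.37258 ∉ [0.7, 1.3) ⇒ out
candidate 3: (m,n)=(-17,17) → π∥ = -17+17·τ ≈ 24.04163, π⊥ = -17+17·τ' ≈ -24.04163 ∉ [0.7, 1.3) ⇒ out
candidate 4: (m,n)=(6,11) → π∥ = 6+11·τ ≈ 32.55635, π⊥ = 6+11·τ' ≈ 1.44365 ∉ [0.7, 1.3) ⇒ out

none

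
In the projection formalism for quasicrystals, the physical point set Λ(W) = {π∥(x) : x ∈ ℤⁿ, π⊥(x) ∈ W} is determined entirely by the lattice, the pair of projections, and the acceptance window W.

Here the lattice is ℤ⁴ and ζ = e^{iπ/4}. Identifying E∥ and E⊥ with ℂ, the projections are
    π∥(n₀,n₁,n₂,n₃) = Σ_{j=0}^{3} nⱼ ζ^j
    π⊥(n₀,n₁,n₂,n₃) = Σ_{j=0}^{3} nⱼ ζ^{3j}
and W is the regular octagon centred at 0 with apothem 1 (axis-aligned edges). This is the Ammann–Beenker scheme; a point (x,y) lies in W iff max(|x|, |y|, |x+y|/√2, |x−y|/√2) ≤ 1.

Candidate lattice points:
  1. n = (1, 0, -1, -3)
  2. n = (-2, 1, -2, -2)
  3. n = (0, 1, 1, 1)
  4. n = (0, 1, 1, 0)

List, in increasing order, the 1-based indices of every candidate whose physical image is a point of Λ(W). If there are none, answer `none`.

3, 4

With ζ = e^{iπ/4} the internal vectors are ζ^0,ζ^3,ζ^6,ζ^9.
#1 (1, 0, -1, -3): internal (-1.12132, -1.12132); octagon support 1.58579 vs apothem 1 → ∉ W
#2 (-2, 1, -2, -2): internal (-4.12132, 1.29289); octagon support 4.12132 vs apothem 1 → ∉ W
#3 (0, 1, 1, 1): internal (0.00000, 0.41421); octagon support 0.41421 vs apothem 1 → ∈ W
#4 (0, 1, 1, 0): internal (-0.70711, -0.29289); octagon support 0.70711 vs apothem 1 → ∈ W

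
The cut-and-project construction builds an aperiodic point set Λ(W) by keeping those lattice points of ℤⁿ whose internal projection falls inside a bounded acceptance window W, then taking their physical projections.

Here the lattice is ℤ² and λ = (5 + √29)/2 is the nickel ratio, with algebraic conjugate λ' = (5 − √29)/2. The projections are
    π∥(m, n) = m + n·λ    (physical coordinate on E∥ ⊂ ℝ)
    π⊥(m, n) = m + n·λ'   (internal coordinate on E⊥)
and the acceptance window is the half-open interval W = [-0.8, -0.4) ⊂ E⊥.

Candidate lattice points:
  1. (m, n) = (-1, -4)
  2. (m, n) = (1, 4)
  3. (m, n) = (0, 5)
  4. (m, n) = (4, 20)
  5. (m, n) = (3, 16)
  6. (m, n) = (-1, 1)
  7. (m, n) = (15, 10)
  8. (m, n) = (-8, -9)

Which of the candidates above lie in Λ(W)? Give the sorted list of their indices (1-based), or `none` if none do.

Compute λ' = (5−√29)/2 = -0.192582, so π⊥(m,n) = m -0.192582·n.
[1] lift (-1,-4): star map gives -0.229670; window check -0.8 ≤ -0.229670 < -0.4 is false → out
[2] lift (1,4): star map gives 0.229670; window check -0.8 ≤ 0.229670 < -0.4 is false → out
[3] lift (0,5): star map gives -0.962912; window check -0.8 ≤ -0.962912 < -0.4 is false → out
[4] lift (4,20): star map gives 0.148352; window check -0.8 ≤ 0.148352 < -0.4 is false → out
[5] lift (3,16): star map gives -0.081318; window check -0.8 ≤ -0.081318 < -0.4 is false → out
[6] lift (-1,1): star map gives -1.192582; window check -0.8 ≤ -1.192582 < -0.4 is false → out
[7] lift (15,10): star map gives 13.074176; window check -0.8 ≤ 13.074176 < -0.4 is false → out
[8] lift (-8,-9): star map gives -6.266758; window check -0.8 ≤ -6.266758 < -0.4 is false → out

none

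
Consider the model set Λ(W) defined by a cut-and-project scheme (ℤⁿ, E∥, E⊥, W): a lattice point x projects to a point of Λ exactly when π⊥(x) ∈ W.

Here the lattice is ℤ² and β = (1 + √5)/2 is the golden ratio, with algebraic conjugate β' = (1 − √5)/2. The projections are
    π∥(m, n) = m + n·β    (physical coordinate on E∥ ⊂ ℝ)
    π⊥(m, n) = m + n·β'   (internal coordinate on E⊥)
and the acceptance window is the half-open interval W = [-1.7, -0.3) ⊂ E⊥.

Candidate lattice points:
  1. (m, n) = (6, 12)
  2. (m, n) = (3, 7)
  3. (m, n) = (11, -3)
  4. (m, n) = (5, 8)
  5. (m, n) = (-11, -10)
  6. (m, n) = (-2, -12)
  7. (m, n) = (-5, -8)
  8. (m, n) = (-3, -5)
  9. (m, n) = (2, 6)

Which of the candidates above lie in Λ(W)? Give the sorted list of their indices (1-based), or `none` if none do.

1, 2

β' = (1−√5)/2 ≈ -0.618034.
candidate 1: (m,n)=(6,12) → π∥ = 6+12·β ≈ 25.416408, π⊥ = 6+12·β' ≈ -1.416408 ∈ [-1.7, -0.3) ⇒ IN Λ
candidate 2: (m,n)=(3,7) → π∥ = 3+7·β ≈ 14.326238, π⊥ = 3+7·β' ≈ -1.326238 ∈ [-1.7, -0.3) ⇒ IN Λ
candidate 3: (m,n)=(11,-3) → π∥ = 11-3·β ≈ 6.145898, π⊥ = 11-3·β' ≈ 12.854102 ∉ [-1.7, -0.3) ⇒ out
candidate 4: (m,n)=(5,8) → π∥ = 5+8·β ≈ 17.944272, π⊥ = 5+8·β' ≈ 0.055728 ∉ [-1.7, -0.3) ⇒ out
candidate 5: (m,n)=(-11,-10) → π∥ = -11-10·β ≈ -27.180340, π⊥ = -11-10·β' ≈ -4.819660 ∉ [-1.7, -0.3) ⇒ out
candidate 6: (m,n)=(-2,-12) → π∥ = -2-12·β ≈ -21.416408, π⊥ = -2-12·β' ≈ 5.416408 ∉ [-1.7, -0.3) ⇒ out
candidate 7: (m,n)=(-5,-8) → π∥ = -5-8·β ≈ -17.944272, π⊥ = -5-8·β' ≈ -0.055728 ∉ [-1.7, -0.3) ⇒ out
candidate 8: (m,n)=(-3,-5) → π∥ = -3-5·β ≈ -11.090170, π⊥ = -3-5·β' ≈ 0.090170 ∉ [-1.7, -0.3) ⇒ out
candidate 9: (m,n)=(2,6) → π∥ = 2+6·β ≈ 11.708204, π⊥ = 2+6·β' ≈ -1.708204 ∉ [-1.7, -0.3) ⇒ out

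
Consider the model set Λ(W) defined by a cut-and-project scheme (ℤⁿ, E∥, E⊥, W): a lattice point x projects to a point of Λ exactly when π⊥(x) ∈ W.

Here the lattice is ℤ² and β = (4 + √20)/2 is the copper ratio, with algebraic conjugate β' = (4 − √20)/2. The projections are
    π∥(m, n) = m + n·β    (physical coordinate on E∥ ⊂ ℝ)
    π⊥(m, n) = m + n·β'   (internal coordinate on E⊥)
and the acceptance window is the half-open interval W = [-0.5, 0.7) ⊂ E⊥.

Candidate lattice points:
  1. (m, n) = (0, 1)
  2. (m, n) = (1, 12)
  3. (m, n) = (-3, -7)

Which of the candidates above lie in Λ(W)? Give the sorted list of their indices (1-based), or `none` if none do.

1

Numerically β ≈ 4.23607 and β' = −1/β ≈ -0.23607.
#1 (0,1): internal coord 0 + (1)·β' = -0.23607; -0.23607 ∈ [-0.5, 0.7) → IN Λ
#2 (1,12): internal coord 1 + (12)·β' = -1.83282; -1.83282 ∉ [-0.5, 0.7) → out
#3 (-3,-7): internal coord -3 + (-7)·β' = -1.34752; -1.34752 ∉ [-0.5, 0.7) → out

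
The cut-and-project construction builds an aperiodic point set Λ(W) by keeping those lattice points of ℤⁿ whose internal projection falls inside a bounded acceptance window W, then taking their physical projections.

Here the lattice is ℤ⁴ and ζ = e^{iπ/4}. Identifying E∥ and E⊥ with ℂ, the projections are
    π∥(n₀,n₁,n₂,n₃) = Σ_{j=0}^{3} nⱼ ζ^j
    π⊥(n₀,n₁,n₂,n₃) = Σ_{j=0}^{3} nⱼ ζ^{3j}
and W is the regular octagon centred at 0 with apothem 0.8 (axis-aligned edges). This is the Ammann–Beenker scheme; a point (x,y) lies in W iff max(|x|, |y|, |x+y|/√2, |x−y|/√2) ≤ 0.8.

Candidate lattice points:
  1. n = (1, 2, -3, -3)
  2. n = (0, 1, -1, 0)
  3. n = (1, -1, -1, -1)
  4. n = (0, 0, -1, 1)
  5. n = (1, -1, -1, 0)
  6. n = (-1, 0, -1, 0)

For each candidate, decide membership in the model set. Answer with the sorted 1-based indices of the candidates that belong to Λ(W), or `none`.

none

π⊥(n) = n₀ + n₁ζ³ + n₂ζ⁶ + n₃ζ⁹ where ζ = e^{iπ/4}.
candidate 1: n = (1, 2, -3, -3) → π⊥ ≈ (-2.53553, +2.29289); max(|x|,|y|,|x±y|/√2) = 3.41421 > 0.8 ⇒ ∉ W
candidate 2: n = (0, 1, -1, 0) → π⊥ ≈ (-0.70711, +1.70711); max(|x|,|y|,|x±y|/√2) = 1.70711 > 0.8 ⇒ ∉ W
candidate 3: n = (1, -1, -1, -1) → π⊥ ≈ (+1.00000, -0.41421); max(|x|,|y|,|x±y|/√2) = 1.00000 > 0.8 ⇒ ∉ W
candidate 4: n = (0, 0, -1, 1) → π⊥ ≈ (+0.70711, +1.70711); max(|x|,|y|,|x±y|/√2) = 1.70711 > 0.8 ⇒ ∉ W
candidate 5: n = (1, -1, -1, 0) → π⊥ ≈ (+1.70711, +0.29289); max(|x|,|y|,|x±y|/√2) = 1.70711 > 0.8 ⇒ ∉ W
candidate 6: n = (-1, 0, -1, 0) → π⊥ ≈ (-1.00000, +1.00000); max(|x|,|y|,|x±y|/√2) = 1.41421 > 0.8 ⇒ ∉ W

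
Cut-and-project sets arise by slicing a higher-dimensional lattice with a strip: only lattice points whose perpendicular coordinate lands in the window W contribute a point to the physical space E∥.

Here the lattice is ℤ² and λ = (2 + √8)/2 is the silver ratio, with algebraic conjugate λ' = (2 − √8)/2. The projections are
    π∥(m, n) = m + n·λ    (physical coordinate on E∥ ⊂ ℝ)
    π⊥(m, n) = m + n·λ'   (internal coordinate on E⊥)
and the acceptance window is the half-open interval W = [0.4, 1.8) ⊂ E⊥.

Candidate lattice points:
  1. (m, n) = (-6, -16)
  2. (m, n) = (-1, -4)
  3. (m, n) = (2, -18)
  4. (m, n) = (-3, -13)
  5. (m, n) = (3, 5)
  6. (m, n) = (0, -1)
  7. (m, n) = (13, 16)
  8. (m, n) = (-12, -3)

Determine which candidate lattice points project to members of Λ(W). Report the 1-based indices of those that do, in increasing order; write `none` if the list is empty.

1, 2, 5, 6

Compute λ' = (2−√8)/2 = -0.41421, so π⊥(m,n) = m -0.41421·n.
[1] lift (-6,-16): star map gives 0.62742; window check 0.4 ≤ 0.62742 < 1.8 is true → IN Λ
[2] lift (-1,-4): star map gives 0.65685; window check 0.4 ≤ 0.65685 < 1.8 is true → IN Λ
[3] lift (2,-18): star map gives 9.45584; window check 0.4 ≤ 9.45584 < 1.8 is false → out
[4] lift (-3,-13): star map gives 2.38478; window check 0.4 ≤ 2.38478 < 1.8 is false → out
[5] lift (3,5): star map gives 0.92893; window check 0.4 ≤ 0.92893 < 1.8 is true → IN Λ
[6] lift (0,-1): star map gives 0.41421; window check 0.4 ≤ 0.41421 < 1.8 is true → IN Λ
[7] lift (13,16): star map gives 6.37258; window check 0.4 ≤ 6.37258 < 1.8 is false → out
[8] lift (-12,-3): star map gives -10.75736; window check 0.4 ≤ -10.75736 < 1.8 is false → out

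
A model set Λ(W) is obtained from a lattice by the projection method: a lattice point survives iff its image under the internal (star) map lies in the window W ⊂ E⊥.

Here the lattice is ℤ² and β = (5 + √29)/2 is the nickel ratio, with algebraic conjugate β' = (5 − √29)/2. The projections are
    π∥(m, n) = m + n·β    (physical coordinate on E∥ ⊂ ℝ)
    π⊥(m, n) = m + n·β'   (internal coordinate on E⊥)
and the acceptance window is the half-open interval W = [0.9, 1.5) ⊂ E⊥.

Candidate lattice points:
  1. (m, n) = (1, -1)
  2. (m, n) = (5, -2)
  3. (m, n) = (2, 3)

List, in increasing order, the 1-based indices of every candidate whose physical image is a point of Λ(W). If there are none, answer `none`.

1, 3

β' = (5−√29)/2 ≈ -0.192582.
#1 (1,-1): internal coord 1 + (-1)·β' = +1.192582; +1.192582 ∈ [0.9, 1.5) → IN Λ
#2 (5,-2): internal coord 5 + (-2)·β' = +5.385165; +5.385165 ∉ [0.9, 1.5) → out
#3 (2,3): internal coord 2 + (3)·β' = +1.422253; +1.422253 ∈ [0.9, 1.5) → IN Λ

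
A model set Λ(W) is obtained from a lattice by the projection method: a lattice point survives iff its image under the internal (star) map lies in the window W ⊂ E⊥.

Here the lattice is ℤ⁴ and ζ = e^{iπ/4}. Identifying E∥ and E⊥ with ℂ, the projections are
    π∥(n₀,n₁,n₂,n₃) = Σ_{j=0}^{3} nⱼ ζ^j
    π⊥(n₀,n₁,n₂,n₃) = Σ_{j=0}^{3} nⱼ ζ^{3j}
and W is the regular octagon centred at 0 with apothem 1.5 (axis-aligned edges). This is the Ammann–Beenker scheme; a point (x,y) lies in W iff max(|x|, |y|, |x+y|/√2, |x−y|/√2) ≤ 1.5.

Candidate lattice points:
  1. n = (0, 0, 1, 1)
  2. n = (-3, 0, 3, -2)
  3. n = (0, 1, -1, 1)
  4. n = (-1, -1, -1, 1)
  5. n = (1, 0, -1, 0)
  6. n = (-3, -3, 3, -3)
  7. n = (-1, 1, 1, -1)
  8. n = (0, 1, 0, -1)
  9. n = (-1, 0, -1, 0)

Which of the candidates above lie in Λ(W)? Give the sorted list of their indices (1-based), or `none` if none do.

With ζ = e^{iπ/4} the internal vectors are ζ^0,ζ^3,ζ^6,ζ^9.
candidate 1: n = (0, 0, 1, 1) → π⊥ ≈ (+0.7071, -0.2929); max(|x|,|y|,|x±y|/√2) = 0.7071 ≤ 1.5 ⇒ ∈ W
candidate 2: n = (-3, 0, 3, -2) → π⊥ ≈ (-4.4142, -4.4142); max(|x|,|y|,|x±y|/√2) = 6.2426 > 1.5 ⇒ ∉ W
candidate 3: n = (0, 1, -1, 1) → π⊥ ≈ (+0.0000, +2.4142); max(|x|,|y|,|x±y|/√2) = 2.4142 > 1.5 ⇒ ∉ W
candidate 4: n = (-1, -1, -1, 1) → π⊥ ≈ (+0.4142, +1.0000); max(|x|,|y|,|x±y|/√2) = 1.0000 ≤ 1.5 ⇒ ∈ W
candidate 5: n = (1, 0, -1, 0) → π⊥ ≈ (+1.0000, +1.0000); max(|x|,|y|,|x±y|/√2) = 1.4142 ≤ 1.5 ⇒ ∈ W
candidate 6: n = (-3, -3, 3, -3) → π⊥ ≈ (-3.0000, -7.2426); max(|x|,|y|,|x±y|/√2) = 7.2426 > 1.5 ⇒ ∉ W
candidate 7: n = (-1, 1, 1, -1) → π⊥ ≈ (-2.4142, -1.0000); max(|x|,|y|,|x±y|/√2) = 2.4142 > 1.5 ⇒ ∉ W
candidate 8: n = (0, 1, 0, -1) → π⊥ ≈ (-1.4142, +0.0000); max(|x|,|y|,|x±y|/√2) = 1.4142 ≤ 1.5 ⇒ ∈ W
candidate 9: n = (-1, 0, -1, 0) → π⊥ ≈ (-1.0000, +1.0000); max(|x|,|y|,|x±y|/√2) = 1.4142 ≤ 1.5 ⇒ ∈ W

1, 4, 5, 8, 9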